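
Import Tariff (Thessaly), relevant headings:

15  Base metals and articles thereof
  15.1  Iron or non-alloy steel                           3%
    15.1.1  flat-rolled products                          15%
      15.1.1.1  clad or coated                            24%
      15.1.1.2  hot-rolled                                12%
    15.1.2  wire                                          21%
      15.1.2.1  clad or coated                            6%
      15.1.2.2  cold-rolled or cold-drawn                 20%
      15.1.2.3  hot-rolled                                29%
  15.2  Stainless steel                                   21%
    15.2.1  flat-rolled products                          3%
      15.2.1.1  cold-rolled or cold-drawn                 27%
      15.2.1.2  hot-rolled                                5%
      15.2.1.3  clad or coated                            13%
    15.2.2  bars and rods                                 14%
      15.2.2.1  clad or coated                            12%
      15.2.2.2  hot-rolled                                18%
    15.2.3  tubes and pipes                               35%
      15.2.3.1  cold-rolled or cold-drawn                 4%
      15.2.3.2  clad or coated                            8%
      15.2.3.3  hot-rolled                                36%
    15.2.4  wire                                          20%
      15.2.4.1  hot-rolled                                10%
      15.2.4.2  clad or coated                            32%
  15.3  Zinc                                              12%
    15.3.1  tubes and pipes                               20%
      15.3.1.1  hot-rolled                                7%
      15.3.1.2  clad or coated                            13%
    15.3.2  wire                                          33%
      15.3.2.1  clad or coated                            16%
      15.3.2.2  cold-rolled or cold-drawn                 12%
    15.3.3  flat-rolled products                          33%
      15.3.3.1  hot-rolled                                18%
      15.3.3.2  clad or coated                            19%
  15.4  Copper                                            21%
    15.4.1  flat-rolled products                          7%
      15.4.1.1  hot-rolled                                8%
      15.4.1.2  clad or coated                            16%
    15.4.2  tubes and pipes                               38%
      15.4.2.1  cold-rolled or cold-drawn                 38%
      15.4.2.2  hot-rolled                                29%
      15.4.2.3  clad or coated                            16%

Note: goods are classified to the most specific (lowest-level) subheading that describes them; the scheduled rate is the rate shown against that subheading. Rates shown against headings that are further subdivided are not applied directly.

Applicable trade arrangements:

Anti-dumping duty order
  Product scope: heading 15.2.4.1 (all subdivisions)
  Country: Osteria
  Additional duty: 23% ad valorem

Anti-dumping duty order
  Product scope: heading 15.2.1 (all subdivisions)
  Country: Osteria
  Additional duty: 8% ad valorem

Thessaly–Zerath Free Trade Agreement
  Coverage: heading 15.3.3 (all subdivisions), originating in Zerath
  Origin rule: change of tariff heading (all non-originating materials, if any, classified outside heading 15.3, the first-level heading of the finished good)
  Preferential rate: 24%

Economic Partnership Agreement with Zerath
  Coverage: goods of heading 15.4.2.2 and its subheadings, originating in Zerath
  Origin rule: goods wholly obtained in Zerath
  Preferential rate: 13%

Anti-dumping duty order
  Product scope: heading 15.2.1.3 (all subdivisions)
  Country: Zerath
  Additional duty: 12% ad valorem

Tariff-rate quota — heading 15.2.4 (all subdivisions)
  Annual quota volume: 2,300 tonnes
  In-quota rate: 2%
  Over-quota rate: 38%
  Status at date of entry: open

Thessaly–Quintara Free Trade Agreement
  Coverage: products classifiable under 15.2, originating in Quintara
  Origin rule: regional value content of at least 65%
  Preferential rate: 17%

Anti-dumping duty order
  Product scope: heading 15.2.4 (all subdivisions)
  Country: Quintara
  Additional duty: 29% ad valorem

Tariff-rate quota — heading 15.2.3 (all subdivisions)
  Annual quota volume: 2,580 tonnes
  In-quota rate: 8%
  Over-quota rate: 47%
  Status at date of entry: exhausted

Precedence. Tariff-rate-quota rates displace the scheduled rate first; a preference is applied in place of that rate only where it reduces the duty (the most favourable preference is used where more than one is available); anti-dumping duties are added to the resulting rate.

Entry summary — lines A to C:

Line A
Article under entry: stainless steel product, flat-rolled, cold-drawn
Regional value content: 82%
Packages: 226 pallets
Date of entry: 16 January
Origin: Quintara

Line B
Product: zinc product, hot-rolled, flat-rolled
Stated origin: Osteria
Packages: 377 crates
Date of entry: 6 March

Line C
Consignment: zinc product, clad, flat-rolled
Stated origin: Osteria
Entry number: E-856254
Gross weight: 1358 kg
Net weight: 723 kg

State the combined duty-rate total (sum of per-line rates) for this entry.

54%

Line A: stainless steel → 15.2; flat-rolled → 15.2.1; cold-drawn → 15.2.1.1. Scheduled 27%. Quintara agreement on 15.2: RVC ≥ 65% → 17% available; preferential 17%. → 17%.
Line B: zinc → 15.3; flat-rolled → 15.3.3; hot-rolled → 15.3.3.1. Scheduled 18%. No special measure applies. → 18%.
Line C: zinc → 15.3; flat-rolled → 15.3.3; clad → 15.3.3.2. Scheduled 19%. No special measure applies. → 19%.
Sum: 17% + 18% + 19% = 54%.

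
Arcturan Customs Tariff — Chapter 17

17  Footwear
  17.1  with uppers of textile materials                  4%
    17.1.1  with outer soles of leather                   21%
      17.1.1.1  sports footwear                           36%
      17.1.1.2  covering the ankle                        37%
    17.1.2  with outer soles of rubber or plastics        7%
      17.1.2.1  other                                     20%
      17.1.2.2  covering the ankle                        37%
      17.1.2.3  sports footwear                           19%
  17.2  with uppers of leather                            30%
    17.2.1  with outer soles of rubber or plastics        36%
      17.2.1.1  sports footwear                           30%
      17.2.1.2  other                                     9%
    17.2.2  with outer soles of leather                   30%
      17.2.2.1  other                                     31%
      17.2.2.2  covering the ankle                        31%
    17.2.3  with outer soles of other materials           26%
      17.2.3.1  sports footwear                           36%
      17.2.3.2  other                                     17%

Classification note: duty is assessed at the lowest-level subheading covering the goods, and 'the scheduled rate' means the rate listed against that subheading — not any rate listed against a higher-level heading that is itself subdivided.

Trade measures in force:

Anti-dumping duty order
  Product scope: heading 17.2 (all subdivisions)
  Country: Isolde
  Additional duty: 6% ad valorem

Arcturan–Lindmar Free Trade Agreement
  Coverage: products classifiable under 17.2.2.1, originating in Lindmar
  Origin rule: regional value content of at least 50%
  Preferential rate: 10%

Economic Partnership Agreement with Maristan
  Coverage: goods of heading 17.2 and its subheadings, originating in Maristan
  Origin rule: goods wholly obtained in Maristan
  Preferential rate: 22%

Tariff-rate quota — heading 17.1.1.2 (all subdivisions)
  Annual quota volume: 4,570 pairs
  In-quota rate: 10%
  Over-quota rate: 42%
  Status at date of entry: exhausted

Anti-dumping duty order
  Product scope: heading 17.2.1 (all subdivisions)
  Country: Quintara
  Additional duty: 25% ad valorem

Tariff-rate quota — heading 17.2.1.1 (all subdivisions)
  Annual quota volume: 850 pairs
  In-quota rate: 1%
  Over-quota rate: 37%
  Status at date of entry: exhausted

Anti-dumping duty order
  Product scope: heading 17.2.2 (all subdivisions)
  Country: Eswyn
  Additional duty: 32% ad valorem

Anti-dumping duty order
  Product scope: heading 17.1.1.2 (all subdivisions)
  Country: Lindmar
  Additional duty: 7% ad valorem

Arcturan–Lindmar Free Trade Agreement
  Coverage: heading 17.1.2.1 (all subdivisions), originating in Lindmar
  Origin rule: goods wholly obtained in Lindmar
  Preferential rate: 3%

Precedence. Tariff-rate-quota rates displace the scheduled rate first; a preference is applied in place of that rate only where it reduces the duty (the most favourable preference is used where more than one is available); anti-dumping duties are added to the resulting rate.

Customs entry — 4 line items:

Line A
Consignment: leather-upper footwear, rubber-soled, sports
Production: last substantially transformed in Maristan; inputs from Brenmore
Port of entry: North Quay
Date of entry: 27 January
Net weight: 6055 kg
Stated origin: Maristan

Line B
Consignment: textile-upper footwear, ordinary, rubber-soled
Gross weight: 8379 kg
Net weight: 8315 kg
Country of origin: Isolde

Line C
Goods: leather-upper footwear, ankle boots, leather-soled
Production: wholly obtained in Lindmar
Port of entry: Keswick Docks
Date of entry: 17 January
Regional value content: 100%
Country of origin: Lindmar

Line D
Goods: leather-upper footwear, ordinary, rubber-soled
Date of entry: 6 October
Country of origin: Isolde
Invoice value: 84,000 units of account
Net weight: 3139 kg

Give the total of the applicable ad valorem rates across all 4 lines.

Line A: leather-upper → 17.2; rubber-soled → 17.2.1; sports → 17.2.1.1. Scheduled 30%. quota on 17.2.1.1 exhausted → over-quota 37%; Maristan agreement on 17.2: not wholly obtained. → 37%.
Line B: textile-upper → 17.1; rubber-soled → 17.1.2; ordinary → 17.1.2.1. Scheduled 20%. No special measure applies. → 20%.
Line C: leather-upper → 17.2; leather-soled → 17.2.2; ankle boots → 17.2.2.2. Scheduled 31%. Lindmar agreement on 17.2.2.1: 17.2.2.2 not covered; Lindmar agreement on 17.1.2.1: 17.2.2.2 not covered. → 31%.
Line D: leather-upper → 17.2; rubber-soled → 17.2.1; ordinary → 17.2.1.2. Scheduled 9%. anti-dumping (Isolde, 17.2): +6%; total 9% + 6% = 15%. → 15%.
Sum: 37% + 20% + 31% + 15% = 103%.

103%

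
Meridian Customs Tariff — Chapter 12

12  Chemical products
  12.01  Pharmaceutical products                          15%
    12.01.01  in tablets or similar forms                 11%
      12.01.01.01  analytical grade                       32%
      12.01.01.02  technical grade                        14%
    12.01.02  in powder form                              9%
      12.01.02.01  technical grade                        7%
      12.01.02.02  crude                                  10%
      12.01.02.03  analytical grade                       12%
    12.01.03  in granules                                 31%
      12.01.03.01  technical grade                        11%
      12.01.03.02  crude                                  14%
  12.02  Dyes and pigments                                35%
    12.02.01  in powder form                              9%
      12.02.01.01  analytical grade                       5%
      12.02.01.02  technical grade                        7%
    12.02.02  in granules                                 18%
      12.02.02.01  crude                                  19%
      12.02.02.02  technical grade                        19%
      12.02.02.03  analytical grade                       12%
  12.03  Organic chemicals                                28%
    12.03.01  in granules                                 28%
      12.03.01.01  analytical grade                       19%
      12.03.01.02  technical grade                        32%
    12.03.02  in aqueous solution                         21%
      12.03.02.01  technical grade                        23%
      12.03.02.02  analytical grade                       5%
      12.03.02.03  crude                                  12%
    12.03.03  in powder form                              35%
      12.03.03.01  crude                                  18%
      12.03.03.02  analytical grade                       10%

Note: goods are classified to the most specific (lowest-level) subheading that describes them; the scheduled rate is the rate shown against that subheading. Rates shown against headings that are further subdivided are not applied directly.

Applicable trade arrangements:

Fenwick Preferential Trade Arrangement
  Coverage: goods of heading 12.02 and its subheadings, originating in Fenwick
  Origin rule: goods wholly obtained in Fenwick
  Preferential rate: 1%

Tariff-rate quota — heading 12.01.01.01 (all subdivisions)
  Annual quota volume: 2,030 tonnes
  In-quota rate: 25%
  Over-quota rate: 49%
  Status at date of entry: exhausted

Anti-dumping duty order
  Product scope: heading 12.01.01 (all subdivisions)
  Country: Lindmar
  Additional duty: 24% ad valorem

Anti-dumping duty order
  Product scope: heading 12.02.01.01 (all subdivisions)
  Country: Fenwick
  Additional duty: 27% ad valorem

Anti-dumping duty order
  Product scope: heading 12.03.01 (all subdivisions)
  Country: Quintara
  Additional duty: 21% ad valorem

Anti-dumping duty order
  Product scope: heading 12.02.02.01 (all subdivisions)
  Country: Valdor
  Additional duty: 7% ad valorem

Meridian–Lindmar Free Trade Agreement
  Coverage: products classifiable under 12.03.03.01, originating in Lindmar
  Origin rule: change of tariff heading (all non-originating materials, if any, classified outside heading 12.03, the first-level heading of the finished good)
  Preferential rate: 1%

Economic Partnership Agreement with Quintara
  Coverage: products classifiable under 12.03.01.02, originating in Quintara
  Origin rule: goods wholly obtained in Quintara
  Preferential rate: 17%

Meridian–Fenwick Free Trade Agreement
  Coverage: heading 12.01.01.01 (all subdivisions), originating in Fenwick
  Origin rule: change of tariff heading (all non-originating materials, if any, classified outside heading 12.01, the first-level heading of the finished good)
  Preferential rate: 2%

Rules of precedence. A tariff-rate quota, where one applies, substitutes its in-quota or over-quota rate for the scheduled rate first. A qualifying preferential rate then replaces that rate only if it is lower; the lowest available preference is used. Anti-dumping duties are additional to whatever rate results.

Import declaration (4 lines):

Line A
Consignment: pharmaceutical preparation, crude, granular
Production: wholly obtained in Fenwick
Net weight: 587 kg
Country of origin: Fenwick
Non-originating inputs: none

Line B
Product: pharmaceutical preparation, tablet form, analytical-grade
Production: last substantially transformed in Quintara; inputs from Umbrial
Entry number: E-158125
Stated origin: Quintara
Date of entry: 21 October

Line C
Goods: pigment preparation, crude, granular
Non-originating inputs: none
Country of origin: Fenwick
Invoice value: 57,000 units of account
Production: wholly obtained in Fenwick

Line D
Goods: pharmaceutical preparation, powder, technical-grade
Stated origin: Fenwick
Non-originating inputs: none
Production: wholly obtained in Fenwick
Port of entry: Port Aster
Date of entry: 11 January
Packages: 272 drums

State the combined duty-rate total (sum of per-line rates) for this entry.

Line A: pharmaceutical → 12.01; granular → 12.01.03; crude → 12.01.03.02. Scheduled 14%. Fenwick agreement on 12.02: 12.01.03.02 not covered; Fenwick agreement on 12.01.01.01: 12.01.03.02 not covered. → 14%.
Line B: pharmaceutical → 12.01; tablet form → 12.01.01; analytical-grade → 12.01.01.01. Scheduled 32%. quota on 12.01.01.01 exhausted → over-quota 49%; Quintara agreement on 12.03.01.02: 12.01.01.01 not covered. → 49%.
Line C: pigment → 12.02; granular → 12.02.02; crude → 12.02.02.01. Scheduled 19%. Fenwick agreement on 12.02: wholly obtained → 1% available; Fenwick agreement on 12.01.01.01: 12.02.02.01 not covered; preferential 1%. → 1%.
Line D: pharmaceutical → 12.01; powder → 12.01.02; technical-grade → 12.01.02.01. Scheduled 7%. Fenwick agreement on 12.02: 12.01.02.01 not covered; Fenwick agreement on 12.01.01.01: 12.01.02.01 not covered. → 7%.
Sum: 14% + 49% + 1% + 7% = 71%.

71%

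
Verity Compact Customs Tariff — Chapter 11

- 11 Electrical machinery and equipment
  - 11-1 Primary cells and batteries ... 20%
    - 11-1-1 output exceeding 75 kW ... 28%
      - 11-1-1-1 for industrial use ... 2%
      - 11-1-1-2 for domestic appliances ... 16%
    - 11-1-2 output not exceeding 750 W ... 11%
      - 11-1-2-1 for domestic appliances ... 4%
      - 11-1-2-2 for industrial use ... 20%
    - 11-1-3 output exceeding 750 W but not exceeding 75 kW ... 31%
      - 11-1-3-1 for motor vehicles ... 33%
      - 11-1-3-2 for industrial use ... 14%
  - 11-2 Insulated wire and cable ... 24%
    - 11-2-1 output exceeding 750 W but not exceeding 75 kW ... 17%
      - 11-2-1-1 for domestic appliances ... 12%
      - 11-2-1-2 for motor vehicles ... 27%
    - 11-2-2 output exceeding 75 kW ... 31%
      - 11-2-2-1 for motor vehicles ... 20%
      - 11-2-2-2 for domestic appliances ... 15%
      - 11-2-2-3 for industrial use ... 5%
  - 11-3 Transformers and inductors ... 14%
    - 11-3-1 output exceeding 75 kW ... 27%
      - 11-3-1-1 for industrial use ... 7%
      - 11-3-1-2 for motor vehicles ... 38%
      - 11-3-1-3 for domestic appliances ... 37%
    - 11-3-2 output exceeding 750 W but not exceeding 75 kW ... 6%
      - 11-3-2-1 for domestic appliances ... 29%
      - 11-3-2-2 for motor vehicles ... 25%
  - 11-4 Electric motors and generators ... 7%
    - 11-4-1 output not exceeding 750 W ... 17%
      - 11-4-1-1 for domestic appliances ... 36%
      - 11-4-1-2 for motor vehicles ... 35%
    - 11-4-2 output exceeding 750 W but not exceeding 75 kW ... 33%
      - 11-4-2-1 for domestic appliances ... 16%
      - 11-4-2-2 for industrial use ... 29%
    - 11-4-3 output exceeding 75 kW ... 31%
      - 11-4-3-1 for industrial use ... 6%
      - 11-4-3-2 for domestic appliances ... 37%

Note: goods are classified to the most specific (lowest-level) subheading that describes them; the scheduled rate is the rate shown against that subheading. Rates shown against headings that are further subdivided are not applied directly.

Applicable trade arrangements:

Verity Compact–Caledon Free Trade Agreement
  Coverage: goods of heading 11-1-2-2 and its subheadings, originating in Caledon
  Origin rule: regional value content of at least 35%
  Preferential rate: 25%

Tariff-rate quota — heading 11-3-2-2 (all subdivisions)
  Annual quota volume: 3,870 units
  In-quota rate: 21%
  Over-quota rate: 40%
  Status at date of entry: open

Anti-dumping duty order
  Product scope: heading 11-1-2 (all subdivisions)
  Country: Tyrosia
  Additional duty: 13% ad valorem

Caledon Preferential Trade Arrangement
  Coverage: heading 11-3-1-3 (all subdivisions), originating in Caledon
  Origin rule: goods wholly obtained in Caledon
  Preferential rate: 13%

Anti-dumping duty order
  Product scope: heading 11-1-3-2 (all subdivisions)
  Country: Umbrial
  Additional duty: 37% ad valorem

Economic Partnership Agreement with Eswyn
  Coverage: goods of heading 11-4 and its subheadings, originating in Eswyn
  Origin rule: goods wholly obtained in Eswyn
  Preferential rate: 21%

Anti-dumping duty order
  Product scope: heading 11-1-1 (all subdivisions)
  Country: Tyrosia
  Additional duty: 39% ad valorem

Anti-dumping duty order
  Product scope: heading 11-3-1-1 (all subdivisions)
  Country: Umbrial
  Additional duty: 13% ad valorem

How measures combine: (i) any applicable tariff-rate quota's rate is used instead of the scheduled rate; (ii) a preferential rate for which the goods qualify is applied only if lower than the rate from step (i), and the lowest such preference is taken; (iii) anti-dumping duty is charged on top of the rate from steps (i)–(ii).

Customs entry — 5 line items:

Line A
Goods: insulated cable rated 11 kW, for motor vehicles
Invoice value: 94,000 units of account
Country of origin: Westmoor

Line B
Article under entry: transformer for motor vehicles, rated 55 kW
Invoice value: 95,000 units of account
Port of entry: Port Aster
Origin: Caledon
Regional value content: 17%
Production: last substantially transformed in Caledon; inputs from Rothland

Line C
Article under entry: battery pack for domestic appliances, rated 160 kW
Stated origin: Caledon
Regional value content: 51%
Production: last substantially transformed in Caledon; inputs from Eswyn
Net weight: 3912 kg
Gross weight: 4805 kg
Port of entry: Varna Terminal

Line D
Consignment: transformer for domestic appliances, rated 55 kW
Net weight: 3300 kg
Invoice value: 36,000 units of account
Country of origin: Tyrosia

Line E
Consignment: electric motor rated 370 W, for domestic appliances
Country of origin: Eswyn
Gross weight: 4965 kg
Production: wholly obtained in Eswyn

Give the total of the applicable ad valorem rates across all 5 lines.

114%

Line A: insulated cable → 11-2; rated 11 kW → 11-2-1; for motor vehicles → 11-2-1-2. Scheduled 27%. No special measure applies. → 27%.
Line B: transformer → 11-3; rated 55 kW → 11-3-2; for motor vehicles → 11-3-2-2. Scheduled 25%. quota on 11-3-2-2 open → in-quota 21%; Caledon agreement on 11-1-2-2: 11-3-2-2 not covered; Caledon agreement on 11-3-1-3: 11-3-2-2 not covered. → 21%.
Line C: battery pack → 11-1; rated 160 kW → 11-1-1; for domestic appliances → 11-1-1-2. Scheduled 16%. Caledon agreement on 11-1-2-2: 11-1-1-2 not covered; Caledon agreement on 11-3-1-3: 11-1-1-2 not covered. → 16%.
Line D: transformer → 11-3; rated 55 kW → 11-3-2; for domestic appliances → 11-3-2-1. Scheduled 29%. No special measure applies. → 29%.
Line E: electric motor → 11-4; rated 370 W → 11-4-1; for domestic appliances → 11-4-1-1. Scheduled 36%. Eswyn agreement on 11-4: wholly obtained → 21% available; preferential 21%. → 21%.
Sum: 27% + 21% + 16% + 29% + 21% = 114%.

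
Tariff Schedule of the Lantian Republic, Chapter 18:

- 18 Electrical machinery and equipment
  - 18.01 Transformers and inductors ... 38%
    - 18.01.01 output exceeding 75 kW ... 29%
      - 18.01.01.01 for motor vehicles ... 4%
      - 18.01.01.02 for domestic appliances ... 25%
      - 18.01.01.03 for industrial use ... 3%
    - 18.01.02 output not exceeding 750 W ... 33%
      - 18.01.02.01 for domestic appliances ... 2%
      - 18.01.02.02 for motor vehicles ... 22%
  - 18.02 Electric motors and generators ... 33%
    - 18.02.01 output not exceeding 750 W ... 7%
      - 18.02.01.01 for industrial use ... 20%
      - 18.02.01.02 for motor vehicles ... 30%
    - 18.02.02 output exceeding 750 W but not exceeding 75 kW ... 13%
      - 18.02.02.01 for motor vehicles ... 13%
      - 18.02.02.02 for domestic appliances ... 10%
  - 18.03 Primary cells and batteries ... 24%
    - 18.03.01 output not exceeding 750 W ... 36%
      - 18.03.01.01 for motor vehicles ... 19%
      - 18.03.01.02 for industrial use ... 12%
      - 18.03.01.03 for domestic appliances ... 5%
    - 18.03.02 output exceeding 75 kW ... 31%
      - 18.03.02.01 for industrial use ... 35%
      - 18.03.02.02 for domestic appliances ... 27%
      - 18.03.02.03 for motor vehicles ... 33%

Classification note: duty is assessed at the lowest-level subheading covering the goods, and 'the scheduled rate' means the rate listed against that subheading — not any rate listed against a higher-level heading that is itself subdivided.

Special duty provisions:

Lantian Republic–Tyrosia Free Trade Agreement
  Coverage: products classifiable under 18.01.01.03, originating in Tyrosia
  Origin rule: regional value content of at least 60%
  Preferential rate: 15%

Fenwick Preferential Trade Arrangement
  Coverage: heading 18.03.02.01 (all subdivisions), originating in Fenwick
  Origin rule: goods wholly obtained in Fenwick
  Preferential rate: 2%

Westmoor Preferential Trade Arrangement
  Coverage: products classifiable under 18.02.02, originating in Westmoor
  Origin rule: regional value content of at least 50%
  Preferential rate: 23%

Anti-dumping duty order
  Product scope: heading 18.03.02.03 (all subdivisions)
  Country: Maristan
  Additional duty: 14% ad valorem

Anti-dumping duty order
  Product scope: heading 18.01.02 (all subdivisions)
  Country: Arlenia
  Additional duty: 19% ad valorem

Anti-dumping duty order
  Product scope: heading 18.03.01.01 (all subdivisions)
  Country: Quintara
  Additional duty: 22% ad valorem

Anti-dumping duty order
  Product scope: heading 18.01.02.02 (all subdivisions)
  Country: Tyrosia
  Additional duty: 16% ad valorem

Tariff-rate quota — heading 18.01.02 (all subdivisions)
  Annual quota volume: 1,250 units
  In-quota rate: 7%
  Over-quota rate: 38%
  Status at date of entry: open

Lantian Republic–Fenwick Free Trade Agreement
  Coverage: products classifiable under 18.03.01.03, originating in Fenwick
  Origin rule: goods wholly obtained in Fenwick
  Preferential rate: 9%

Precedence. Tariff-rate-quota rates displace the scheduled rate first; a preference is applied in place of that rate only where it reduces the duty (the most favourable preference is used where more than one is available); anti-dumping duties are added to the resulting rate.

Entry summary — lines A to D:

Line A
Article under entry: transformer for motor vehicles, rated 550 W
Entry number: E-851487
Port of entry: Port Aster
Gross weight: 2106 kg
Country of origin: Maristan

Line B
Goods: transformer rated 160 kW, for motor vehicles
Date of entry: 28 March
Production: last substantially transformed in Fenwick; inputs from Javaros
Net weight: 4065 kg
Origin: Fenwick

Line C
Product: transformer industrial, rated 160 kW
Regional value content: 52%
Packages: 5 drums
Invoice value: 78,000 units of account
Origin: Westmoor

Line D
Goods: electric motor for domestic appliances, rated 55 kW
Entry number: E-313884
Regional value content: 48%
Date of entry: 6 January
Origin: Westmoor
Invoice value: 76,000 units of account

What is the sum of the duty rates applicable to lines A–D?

Line A: transformer → 18.01; rated 550 W → 18.01.02; for motor vehicles → 18.01.02.02. Scheduled 22%. quota on 18.01.02 open → in-quota 7%. → 7%.
Line B: transformer → 18.01; rated 160 kW → 18.01.01; for motor vehicles → 18.01.01.01. Scheduled 4%. Fenwick agreement on 18.03.02.01: 18.01.01.01 not covered; Fenwick agreement on 18.03.01.03: 18.01.01.01 not covered. → 4%.
Line C: transformer → 18.01; rated 160 kW → 18.01.01; industrial → 18.01.01.03. Scheduled 3%. Westmoor agreement on 18.02.02: 18.01.01.03 not covered. → 3%.
Line D: electric motor → 18.02; rated 55 kW → 18.02.02; for domestic appliances → 18.02.02.02. Scheduled 10%. Westmoor agreement on 18.02.02: RVC < 50%. → 10%.
Sum: 7% + 4% + 3% + 10% = 24%.

24%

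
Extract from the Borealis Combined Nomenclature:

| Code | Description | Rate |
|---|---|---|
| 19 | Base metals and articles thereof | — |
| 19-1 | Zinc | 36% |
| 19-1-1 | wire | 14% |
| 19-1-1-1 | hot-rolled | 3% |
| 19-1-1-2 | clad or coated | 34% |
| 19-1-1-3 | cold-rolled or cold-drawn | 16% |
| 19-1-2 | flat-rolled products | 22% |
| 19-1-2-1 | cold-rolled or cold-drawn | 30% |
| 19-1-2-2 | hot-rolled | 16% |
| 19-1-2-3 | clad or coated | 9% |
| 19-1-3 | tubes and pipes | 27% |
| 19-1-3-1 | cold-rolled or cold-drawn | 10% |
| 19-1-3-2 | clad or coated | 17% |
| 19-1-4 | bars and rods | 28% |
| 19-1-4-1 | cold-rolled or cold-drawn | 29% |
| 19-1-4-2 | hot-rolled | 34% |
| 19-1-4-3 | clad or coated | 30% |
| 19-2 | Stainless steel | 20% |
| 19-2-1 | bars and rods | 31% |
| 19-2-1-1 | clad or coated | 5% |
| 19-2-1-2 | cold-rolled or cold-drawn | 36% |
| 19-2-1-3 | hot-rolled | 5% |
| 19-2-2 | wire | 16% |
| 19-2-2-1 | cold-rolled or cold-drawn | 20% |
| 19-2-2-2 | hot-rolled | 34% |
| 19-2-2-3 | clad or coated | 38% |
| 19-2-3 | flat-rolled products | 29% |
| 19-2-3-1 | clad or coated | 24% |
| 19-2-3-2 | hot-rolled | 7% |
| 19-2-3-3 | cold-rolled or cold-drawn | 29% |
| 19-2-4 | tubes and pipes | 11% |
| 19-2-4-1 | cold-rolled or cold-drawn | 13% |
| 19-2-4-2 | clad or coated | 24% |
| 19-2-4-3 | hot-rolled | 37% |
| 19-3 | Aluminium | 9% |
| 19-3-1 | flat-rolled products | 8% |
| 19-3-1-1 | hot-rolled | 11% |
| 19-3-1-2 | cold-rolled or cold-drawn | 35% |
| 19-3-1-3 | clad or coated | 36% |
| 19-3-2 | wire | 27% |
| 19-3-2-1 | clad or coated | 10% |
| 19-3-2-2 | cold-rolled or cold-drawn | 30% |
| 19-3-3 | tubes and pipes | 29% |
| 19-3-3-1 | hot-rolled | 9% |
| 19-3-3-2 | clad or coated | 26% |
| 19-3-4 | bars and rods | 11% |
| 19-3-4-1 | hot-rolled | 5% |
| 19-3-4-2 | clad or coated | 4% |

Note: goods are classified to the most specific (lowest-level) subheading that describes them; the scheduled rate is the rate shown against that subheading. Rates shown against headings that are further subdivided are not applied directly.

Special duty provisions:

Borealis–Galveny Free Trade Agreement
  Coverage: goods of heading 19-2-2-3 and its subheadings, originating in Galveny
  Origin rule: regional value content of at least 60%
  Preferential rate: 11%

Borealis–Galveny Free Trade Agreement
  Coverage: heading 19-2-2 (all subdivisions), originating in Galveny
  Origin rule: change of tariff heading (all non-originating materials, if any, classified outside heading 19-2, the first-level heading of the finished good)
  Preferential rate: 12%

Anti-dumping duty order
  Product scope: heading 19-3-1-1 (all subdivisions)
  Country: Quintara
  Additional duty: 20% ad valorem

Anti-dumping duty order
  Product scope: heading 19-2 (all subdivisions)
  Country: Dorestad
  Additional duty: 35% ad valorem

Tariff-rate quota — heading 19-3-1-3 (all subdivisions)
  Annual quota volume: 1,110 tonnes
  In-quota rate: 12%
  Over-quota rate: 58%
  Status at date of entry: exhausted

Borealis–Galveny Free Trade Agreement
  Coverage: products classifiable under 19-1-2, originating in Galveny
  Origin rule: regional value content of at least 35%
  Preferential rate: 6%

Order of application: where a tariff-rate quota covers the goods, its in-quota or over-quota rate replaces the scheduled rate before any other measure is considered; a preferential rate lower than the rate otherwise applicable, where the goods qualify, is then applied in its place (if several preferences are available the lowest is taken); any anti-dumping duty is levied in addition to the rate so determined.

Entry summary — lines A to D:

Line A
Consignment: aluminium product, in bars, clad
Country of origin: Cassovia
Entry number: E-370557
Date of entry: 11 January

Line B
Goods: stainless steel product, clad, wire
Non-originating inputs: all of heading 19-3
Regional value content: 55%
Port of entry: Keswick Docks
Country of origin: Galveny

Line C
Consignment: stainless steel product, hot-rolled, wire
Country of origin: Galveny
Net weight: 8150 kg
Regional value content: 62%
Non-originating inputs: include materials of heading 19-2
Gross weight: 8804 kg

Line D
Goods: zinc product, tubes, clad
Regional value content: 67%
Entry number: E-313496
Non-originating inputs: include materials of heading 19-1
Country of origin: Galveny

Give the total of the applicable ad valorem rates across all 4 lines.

Line A: aluminium → 19-3; in bars → 19-3-4; clad → 19-3-4-2. Scheduled 4%. No special measure applies. → 4%.
Line B: stainless steel → 19-2; wire → 19-2-2; clad → 19-2-2-3. Scheduled 38%. Galveny agreement on 19-2-2-3: RVC < 60%; Galveny agreement on 19-2-2: CTH met → 12% available; Galveny agreement on 19-1-2: 19-2-2-3 not covered; preferential 12%. → 12%.
Line C: stainless steel → 19-2; wire → 19-2-2; hot-rolled → 19-2-2-2. Scheduled 34%. Galveny agreement on 19-2-2-3: 19-2-2-2 not covered; Galveny agreement on 19-2-2: CTH not met; Galveny agreement on 19-1-2: 19-2-2-2 not covered. → 34%.
Line D: zinc → 19-1; tubes → 19-1-3; clad → 19-1-3-2. Scheduled 17%. Galveny agreement on 19-2-2-3: 19-1-3-2 not covered; Galveny agreement on 19-2-2: 19-1-3-2 not covered; Galveny agreement on 19-1-2: 19-1-3-2 not covered. → 17%.
Sum: 4% + 12% + 34% + 17% = 67%.

67%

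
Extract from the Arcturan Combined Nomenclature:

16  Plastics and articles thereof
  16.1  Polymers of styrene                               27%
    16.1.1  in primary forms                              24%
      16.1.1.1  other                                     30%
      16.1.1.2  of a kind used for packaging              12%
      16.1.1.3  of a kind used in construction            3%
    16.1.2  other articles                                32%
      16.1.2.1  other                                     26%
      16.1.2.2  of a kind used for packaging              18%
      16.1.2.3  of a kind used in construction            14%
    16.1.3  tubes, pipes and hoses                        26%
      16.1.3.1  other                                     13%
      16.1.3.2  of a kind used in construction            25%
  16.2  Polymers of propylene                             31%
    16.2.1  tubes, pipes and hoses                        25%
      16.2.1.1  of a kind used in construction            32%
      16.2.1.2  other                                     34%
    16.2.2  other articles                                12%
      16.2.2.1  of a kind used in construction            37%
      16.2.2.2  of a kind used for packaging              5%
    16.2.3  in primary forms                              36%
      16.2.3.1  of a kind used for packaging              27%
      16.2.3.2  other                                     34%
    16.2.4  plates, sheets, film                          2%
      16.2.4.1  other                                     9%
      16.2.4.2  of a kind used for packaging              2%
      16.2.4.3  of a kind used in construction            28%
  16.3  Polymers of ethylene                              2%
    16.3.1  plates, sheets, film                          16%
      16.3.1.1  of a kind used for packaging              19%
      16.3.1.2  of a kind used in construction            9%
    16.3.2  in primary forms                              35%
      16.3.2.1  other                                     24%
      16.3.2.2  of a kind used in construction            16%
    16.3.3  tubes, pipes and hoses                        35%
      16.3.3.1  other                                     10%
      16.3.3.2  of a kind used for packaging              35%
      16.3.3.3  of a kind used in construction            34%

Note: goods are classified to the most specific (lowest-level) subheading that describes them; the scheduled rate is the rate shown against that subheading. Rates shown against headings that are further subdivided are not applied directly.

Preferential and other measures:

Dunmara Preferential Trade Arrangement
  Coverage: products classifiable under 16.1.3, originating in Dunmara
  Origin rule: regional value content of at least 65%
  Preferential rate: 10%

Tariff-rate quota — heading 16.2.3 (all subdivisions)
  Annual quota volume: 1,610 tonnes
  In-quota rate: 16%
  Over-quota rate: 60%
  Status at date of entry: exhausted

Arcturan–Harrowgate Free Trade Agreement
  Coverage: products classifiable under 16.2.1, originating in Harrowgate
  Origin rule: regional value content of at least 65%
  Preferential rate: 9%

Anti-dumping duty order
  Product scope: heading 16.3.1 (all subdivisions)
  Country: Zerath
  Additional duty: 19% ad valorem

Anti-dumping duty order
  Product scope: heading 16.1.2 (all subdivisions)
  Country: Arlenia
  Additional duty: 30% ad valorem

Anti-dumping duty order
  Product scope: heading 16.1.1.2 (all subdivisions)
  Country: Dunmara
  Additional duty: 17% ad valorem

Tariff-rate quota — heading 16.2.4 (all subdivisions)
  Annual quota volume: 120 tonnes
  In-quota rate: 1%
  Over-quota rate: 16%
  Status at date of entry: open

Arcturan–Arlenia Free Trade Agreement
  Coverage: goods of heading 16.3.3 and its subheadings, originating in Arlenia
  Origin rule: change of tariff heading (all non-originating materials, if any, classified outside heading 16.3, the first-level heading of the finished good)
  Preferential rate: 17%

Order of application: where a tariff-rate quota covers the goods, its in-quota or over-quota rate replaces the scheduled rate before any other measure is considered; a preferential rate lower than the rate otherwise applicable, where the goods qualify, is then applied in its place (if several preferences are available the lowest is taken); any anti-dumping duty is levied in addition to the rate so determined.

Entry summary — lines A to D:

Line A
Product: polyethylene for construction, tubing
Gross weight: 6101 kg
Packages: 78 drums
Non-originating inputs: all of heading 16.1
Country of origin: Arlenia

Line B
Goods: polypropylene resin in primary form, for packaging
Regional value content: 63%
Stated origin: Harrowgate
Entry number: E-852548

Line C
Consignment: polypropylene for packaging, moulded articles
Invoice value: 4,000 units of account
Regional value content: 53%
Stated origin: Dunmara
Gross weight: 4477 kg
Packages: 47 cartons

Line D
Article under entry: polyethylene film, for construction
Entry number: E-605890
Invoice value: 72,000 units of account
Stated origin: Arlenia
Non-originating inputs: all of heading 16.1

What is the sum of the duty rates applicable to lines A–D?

Line A: polyethylene → 16.3; tubing → 16.3.3; for construction → 16.3.3.3. Scheduled 34%. Arlenia agreement on 16.3.3: CTH met → 17% available; preferential 17%. → 17%.
Line B: polypropylene → 16.2; resin in primary form → 16.2.3; for packaging → 16.2.3.1. Scheduled 27%. quota on 16.2.3 exhausted → over-quota 60%; Harrowgate agreement on 16.2.1: 16.2.3.1 not covered. → 60%.
Line C: polypropylene → 16.2; moulded articles → 16.2.2; for packaging → 16.2.2.2. Scheduled 5%. Dunmara agreement on 16.1.3: 16.2.2.2 not covered. → 5%.
Line D: polyethylene → 16.3; film → 16.3.1; for construction → 16.3.1.2. Scheduled 9%. Arlenia agreement on 16.3.3: 16.3.1.2 not covered. → 9%.
Sum: 17% + 60% + 5% + 9% = 91%.

91%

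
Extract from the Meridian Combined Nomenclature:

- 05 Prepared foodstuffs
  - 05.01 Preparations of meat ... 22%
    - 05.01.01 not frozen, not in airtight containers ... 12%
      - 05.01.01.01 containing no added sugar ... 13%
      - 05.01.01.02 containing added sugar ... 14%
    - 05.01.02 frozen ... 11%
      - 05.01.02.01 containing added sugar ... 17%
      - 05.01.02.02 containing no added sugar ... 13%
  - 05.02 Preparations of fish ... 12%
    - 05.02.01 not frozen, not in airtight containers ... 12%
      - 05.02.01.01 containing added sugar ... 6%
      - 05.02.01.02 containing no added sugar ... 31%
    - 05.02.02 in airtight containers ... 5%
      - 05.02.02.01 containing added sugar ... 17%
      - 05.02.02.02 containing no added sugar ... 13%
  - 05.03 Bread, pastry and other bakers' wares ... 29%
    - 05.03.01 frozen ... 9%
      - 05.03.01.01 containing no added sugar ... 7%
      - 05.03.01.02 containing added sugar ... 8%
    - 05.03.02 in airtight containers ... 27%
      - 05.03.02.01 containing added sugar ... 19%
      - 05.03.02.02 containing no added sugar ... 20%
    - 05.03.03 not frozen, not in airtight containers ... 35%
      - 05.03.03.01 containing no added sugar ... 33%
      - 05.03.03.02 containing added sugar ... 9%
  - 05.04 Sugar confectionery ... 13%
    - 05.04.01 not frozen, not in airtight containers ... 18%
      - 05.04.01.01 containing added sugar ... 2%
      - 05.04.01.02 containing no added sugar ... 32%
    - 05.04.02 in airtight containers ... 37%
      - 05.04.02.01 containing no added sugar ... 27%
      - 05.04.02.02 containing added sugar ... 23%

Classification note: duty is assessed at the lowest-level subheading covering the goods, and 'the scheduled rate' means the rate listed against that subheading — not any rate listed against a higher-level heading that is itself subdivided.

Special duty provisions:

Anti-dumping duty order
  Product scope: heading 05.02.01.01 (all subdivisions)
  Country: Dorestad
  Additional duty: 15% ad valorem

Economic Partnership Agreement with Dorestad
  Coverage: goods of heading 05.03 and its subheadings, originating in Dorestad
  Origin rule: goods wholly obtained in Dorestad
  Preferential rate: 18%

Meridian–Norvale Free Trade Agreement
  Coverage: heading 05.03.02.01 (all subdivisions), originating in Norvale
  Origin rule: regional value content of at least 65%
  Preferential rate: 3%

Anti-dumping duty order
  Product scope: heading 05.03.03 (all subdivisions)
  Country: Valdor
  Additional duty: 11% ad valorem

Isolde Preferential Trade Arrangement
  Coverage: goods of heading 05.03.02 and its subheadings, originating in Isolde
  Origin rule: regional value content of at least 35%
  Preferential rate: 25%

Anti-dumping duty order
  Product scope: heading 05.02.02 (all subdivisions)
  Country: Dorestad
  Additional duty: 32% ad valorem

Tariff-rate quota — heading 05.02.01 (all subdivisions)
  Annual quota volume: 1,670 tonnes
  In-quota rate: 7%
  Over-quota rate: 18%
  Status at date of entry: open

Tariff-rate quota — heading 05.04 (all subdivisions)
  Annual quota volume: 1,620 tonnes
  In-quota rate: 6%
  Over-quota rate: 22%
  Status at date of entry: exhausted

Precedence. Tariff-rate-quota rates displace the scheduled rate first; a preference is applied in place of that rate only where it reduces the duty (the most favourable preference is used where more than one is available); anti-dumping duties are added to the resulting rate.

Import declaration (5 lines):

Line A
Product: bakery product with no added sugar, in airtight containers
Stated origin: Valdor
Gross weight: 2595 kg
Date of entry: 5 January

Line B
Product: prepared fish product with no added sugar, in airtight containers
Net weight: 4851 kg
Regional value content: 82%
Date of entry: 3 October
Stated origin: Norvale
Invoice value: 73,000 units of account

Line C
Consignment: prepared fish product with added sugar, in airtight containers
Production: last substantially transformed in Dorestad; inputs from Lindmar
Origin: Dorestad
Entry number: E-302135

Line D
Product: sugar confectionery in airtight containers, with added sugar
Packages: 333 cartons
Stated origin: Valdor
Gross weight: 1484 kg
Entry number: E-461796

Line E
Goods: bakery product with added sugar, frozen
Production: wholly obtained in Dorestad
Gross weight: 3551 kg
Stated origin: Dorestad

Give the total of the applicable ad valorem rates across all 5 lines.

112%

Line A: bakery product → 05.03; in airtight containers → 05.03.02; with no added sugar → 05.03.02.02. Scheduled 20%. No special measure applies. → 20%.
Line B: prepared fish product → 05.02; in airtight containers → 05.02.02; with no added sugar → 05.02.02.02. Scheduled 13%. Norvale agreement on 05.03.02.01: 05.02.02.02 not covered. → 13%.
Line C: prepared fish product → 05.02; in airtight containers → 05.02.02; with added sugar → 05.02.02.01. Scheduled 17%. Dorestad agreement on 05.03: 05.02.02.01 not covered; anti-dumping (Dorestad, 05.02.02): +32%; total 17% + 32% = 49%. → 49%.
Line D: sugar confectionery → 05.04; in airtight containers → 05.04.02; with added sugar → 05.04.02.02. Scheduled 23%. quota on 05.04 exhausted → over-quota 22%. → 22%.
Line E: bakery product → 05.03; frozen → 05.03.01; with added sugar → 05.03.01.02. Scheduled 8%. Dorestad agreement on 05.03: wholly obtained → 18% available; preference 18% not lower than 8% → no reduction. → 8%.
Sum: 20% + 13% + 49% + 22% + 8% = 112%.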